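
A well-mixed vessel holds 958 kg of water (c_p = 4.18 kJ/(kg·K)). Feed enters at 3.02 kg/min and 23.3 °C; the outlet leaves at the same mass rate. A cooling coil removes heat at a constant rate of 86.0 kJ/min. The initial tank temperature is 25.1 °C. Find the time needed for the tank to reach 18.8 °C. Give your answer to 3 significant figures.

M c_p dT/dt = ṁ c_p (T_in − T) − Q̇.
τ = M/ṁ = 317.22 min; T_ss = T_in − Q̇/(ṁ c_p) = 16.487 °C.
T(t) = T_ss + (T₀ − T_ss) e^(−t/τ). Set T = 18.8:
e^(−t/τ) = (18.8 − 16.487)/(25.1 − 16.487) = 0.26852
t = −317.22 · ln(0.26852) = 417.09 min.

417 min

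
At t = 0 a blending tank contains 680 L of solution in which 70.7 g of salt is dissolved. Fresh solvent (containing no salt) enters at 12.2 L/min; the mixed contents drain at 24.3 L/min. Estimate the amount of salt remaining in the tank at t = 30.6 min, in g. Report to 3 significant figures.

Let m(t) be the amount of salt. Volume: V(t) = V₀ + (Q_in − Q_out) t = 680 − 12.100 t; V(30.6) = 309.74 L.
Species balance (pure solvent in): dm/dt = −Q_out · m/V(t).
Separate: dm/m = −Q_out dt/V(t) ⇒ ln(m/m₀) = −(Q_out/(Q_in−Q_out)) ln(V/V₀).
m = m₀ (V₀/V)^(Q_out/(Q_in−Q_out)) = 70.7 × (680/309.74)^(-2.0083) = 14.574 g.

14.6 g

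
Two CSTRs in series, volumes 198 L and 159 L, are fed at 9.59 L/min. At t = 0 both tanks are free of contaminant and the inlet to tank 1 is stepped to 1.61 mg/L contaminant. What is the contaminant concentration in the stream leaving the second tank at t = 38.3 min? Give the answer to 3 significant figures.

Each tank obeys Vᵢ dCᵢ/dt = Q(Cᵢ₋₁ − Cᵢ), so τᵢ = Vᵢ/Q.
τ₁ = 198/9.59 = 20.647 min; τ₂ = 159/9.59 = 16.580 min.
Tank 1: C₁ = C_in(1 − e^(−t/τ₁)). Tank 2 (τ₁ ≠ τ₂): C₂ = C_in[1 − (τ₁ e^(−t/τ₁) − τ₂ e^(−t/τ₂))/(τ₁ − τ₂)].
At t = 38.3: e^(−t/τ₁) = 0.15645, e^(−t/τ₂) = 0.099257.
C₂ = 1.61·[1 − (20.647·0.15645 − 16.580·0.099257)/(4.0667)] = 1.61·0.61039 = 0.98273 mg/L.

0.983 mg/L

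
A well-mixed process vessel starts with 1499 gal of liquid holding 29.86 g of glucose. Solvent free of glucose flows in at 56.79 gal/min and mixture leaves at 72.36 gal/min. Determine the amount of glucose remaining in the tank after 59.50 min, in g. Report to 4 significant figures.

0.3409 g

Total volume: dV/dt = Q_in − Q_out = -15.5700 gal/min, so V(t) = 1499 − 15.5700 t and V(59.50) = 572.585 gal.
Species balance (pure solvent in): dm/dt = −Q_out · m/V(t).
dm/m = −Q_out dt/(V₀ − 15.5700 t); integrating gives ln(m/m₀) = −(Q_out/(Q_in−Q_out)) ln(V/V₀).
m = m₀ (V₀/V)^(Q_out/(Q_in−Q_out)) = 29.86 × (1499/572.585)^(-4.64740) = 0.340922 g.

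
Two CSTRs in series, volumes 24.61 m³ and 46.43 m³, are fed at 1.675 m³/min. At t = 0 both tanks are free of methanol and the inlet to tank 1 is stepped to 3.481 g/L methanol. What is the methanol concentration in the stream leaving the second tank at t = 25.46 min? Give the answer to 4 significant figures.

Each tank obeys Vᵢ dCᵢ/dt = Q(Cᵢ₋₁ − Cᵢ), so τᵢ = Vᵢ/Q.
τ₁ = 24.61/1.675 = 14.6925 min; τ₂ = 46.43/1.675 = 27.7194 min.
Solving the cascade with C₁(0)=C₂(0)=0 gives C₂(t) = C_in[1 − (τ₁ e^(−t/τ₁) − τ₂ e^(−t/τ₂))/(τ₁ − τ₂)].
At t = 25.46: e^(−t/τ₁) = 0.176779, e^(−t/τ₂) = 0.399121.
C₂ = 3.481·[1 − (14.6925·0.176779 − 27.7194·0.399121)/(-13.0269)] = 3.481·0.350107 = 1.21872 g/L.

1.219 g/L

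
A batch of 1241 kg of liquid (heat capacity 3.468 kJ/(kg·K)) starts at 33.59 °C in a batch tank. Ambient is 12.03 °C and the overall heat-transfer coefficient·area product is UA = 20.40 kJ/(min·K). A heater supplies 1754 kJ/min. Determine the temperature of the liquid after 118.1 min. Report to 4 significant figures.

M c_p dT/dt = −UA(T − T_amb) + Q̇.
dT/dt = (T_ss − T)/τ with T_ss = T_amb + Q̇/UA = 12.03 + 1754/20.40 = 98.0104 °C, τ = M c_p/UA = 1241·3.468/20.40 = 210.970 min.
Integrating: T(t) = T_ss + (T₀ − T_ss) e^(−t/τ).
T(118.1) = 98.0104 + (-64.4204)·0.571326 = 61.2053 °C.

61.21 °C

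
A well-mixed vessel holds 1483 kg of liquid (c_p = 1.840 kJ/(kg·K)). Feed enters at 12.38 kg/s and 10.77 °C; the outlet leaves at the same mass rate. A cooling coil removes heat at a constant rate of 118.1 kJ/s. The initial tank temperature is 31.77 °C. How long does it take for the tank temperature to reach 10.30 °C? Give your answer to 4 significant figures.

205.4 s

Heat balance on the well-mixed liquid: M c_p dT/dt = ṁ c_p (T_in − T) − 118.1.
τ = M/ṁ = 119.790 s; T_ss = T_in − Q̇/(ṁ c_p) = 5.58545 °C.
T(t) = T_ss + (T₀ − T_ss) e^(−t/τ). Set T = 10.30:
e^(−t/τ) = (10.30 − 5.58545)/(31.77 − 5.58545) = 0.180051
t = −119.790 · ln(0.180051) = 205.382 s.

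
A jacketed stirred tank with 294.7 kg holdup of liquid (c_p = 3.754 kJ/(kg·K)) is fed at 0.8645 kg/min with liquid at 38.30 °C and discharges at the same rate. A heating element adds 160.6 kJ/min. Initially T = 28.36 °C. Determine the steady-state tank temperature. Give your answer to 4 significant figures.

87.79 °C

First-law balance (no shaft work): M c_p dT/dt = ṁ c_p (T_in − T) + 160.6.
At steady state dT/dt = 0 ⇒ T_ss = T_in + Q̇/(ṁ c_p) = 38.30 + 160.6/(0.8645·3.754) = 87.7864 °C.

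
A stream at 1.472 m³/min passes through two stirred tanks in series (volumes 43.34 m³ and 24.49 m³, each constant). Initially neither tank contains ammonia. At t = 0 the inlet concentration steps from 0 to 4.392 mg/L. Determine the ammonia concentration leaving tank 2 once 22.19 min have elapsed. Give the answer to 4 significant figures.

1.143 mg/L

Species balance on tank i: dCᵢ/dt = (Cᵢ₋₁ − Cᵢ)/τᵢ with τᵢ = Vᵢ/Q.
τ₁ = 43.34/1.472 = 29.4429 min; τ₂ = 24.49/1.472 = 16.6372 min.
Solving the cascade with C₁(0)=C₂(0)=0 gives C₂(t) = C_in[1 − (τ₁ e^(−t/τ₁) − τ₂ e^(−t/τ₂))/(τ₁ − τ₂)].
At t = 22.19: e^(−t/τ₁) = 0.470640, e^(−t/τ₂) = 0.263486.
C₂ = 4.392·[1 − (29.4429·0.470640 − 16.6372·0.263486)/(12.8057)] = 4.392·0.260224 = 1.14290 mg/L.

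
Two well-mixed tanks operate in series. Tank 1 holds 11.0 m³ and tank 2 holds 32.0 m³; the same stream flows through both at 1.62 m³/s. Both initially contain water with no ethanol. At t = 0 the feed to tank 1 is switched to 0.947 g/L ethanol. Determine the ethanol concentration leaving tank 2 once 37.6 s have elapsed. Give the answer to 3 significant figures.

0.734 g/L

Species balance on tank i: dCᵢ/dt = (Cᵢ₋₁ − Cᵢ)/τᵢ with τᵢ = Vᵢ/Q.
τ₁ = 11.0/1.62 = 6.7901 s; τ₂ = 32.0/1.62 = 19.753 s.
Solving the cascade with C₁(0)=C₂(0)=0 gives C₂(t) = C_in[1 − (τ₁ e^(−t/τ₁) − τ₂ e^(−t/τ₂))/(τ₁ − τ₂)].
At t = 37.6: e^(−t/τ₁) = 0.0039365, e^(−t/τ₂) = 0.14905.
C₂ = 0.947·[1 − (6.7901·0.0039365 − 19.753·0.14905)/(-12.963)] = 0.947·0.77494 = 0.73387 g/L.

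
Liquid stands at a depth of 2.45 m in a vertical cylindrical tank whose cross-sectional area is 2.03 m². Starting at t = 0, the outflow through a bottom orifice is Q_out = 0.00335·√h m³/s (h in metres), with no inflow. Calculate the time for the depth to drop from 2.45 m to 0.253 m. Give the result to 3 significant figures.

A dh/dt = −Q_out = −0.00335 √h.
This is separable: 2 d(√h)/dt = −0.00335/A, so √h = √h₀ − (0.00335/(2A)) t.
t = 2A(√h₀ − √h)/0.00335 = 2·2.03·(√2.45 − √0.253)/0.00335
  = 4.0600 × (1.5652 − 0.50299) / 0.00335 = 1287.4 s.

1290 s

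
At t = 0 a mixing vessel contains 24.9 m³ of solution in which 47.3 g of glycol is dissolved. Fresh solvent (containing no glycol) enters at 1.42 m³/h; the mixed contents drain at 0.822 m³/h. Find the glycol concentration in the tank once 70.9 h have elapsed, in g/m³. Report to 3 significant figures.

0.179 g/m³

Let m(t) be the amount of glycol. Volume: V(t) = V₀ + (Q_in − Q_out) t = 24.9 + 0.59800 t; V(70.9) = 67.298 m³.
Solute balance: dm/dt = 0 − Q_out C = −Q_out m/V(t).
Separate: dm/m = −Q_out dt/V(t) ⇒ ln(m/m₀) = −(Q_out/(Q_in−Q_out)) ln(V/V₀).
m = m₀ (V₀/V)^(Q_out/(Q_in−Q_out)) = 47.3 × (24.9/67.298)^(1.3746) = 12.059 g.
C = m/V = 12.059/67.298 = 0.17919 g/m³.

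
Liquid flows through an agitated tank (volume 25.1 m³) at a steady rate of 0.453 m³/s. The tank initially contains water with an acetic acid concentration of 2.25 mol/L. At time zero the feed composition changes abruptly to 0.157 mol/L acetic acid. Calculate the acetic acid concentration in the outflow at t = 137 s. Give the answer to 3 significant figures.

0.334 mol/L

Species balance on the tank: V dC/dt = Q(C_in − C).
Time constant τ = V/Q = 25.1/0.453 = 55.408 s.
This is linear first-order; C(t) = C_in + (C₀ − C_in) e^(−t/τ).
C(137) = 0.157 + (2.25 − 0.157)·e^(−137/55.408) = 0.157 + (2.0930)·0.084369 = 0.33359 mol/L.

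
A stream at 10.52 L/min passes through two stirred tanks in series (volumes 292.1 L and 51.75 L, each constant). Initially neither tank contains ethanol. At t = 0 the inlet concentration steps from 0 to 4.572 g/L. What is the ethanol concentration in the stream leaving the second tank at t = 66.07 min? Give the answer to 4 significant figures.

4.058 g/L

Time constants: τᵢ = Vᵢ/Q for each well-mixed tank.
τ₁ = 292.1/10.52 = 27.7662 min; τ₂ = 51.75/10.52 = 4.91920 min.
Solving the cascade with C₁(0)=C₂(0)=0 gives C₂(t) = C_in[1 − (τ₁ e^(−t/τ₁) − τ₂ e^(−t/τ₂))/(τ₁ − τ₂)].
At t = 66.07: e^(−t/τ₁) = 0.0925955, e^(−t/τ₂) = 1.46883e-06.
C₂ = 4.572·[1 − (27.7662·0.0925955 − 4.91920·1.46883e-06)/(22.8470)] = 4.572·0.887468 = 4.05750 g/L.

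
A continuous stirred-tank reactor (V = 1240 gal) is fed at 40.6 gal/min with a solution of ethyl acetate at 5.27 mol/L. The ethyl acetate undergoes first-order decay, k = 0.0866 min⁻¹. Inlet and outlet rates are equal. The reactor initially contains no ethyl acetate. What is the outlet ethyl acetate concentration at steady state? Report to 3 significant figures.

1.45 mol/L

Species balance: V dC/dt = Q C_in − Q C − k V C.
Steady state (dC/dt = 0): C_ss = Q C_in/(Q + kV) = C_in/(1 + kV/Q).
C_ss = 40.6·5.27/(40.6 + 0.0866·1240) = 213.96/147.98 = 1.4458 mol/L.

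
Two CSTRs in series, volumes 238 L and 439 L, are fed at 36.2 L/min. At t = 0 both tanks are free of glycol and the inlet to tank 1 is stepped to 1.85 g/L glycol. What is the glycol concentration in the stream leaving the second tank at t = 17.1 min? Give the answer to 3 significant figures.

1.03 g/L

Time constants: τᵢ = Vᵢ/Q for each well-mixed tank.
τ₁ = 238/36.2 = 6.5746 min; τ₂ = 439/36.2 = 12.127 min.
Tank 1: C₁ = C_in(1 − e^(−t/τ₁)). Tank 2 (τ₁ ≠ τ₂): C₂ = C_in[1 − (τ₁ e^(−t/τ₁) − τ₂ e^(−t/τ₂))/(τ₁ − τ₂)].
At t = 17.1: e^(−t/τ₁) = 0.074205, e^(−t/τ₂) = 0.24413.
C₂ = 1.85·[1 − (6.5746·0.074205 − 12.127·0.24413)/(-5.5525)] = 1.85·0.55467 = 1.0261 g/L.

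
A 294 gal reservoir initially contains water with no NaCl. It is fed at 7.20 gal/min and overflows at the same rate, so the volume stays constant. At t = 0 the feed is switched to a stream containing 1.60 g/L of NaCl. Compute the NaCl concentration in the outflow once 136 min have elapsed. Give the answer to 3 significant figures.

1.54 g/L

Species balance on the tank: V dC/dt = Q(C_in − C).
Time constant τ = V/Q = 294/7.20 = 40.833 min.
This is linear first-order; C(t) = C_in + (C₀ − C_in) e^(−t/τ).
C(136) = 1.60 + (0 − 1.60)·e^(−136/40.833) = 1.60 + (-1.6000)·0.035771 = 1.5428 g/L.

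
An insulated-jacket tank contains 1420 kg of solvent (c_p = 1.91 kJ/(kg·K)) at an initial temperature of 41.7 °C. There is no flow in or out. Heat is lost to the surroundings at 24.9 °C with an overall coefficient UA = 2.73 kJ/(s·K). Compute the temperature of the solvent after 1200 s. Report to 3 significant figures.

29.9 °C

M c_p dT/dt = −UA(T − T_amb).
dT/dt = (T_ss − T)/τ with T_ss = T_amb = 24.900 °C, τ = M c_p/UA = 1420·1.91/2.73 = 993.48 s.
T approaches T_ss exponentially: T(t) = T_ss + (T₀ − T_ss) e^(−t/τ).
T(1200) = 24.900 + (16.800)·0.29883 = 29.920 °C.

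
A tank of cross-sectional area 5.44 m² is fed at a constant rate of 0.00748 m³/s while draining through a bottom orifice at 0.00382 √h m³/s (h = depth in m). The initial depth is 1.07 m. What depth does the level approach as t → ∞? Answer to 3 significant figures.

Unsteady balance on liquid volume: A dh/dt = Q_in − 0.00382 √h. At steady state dh/dt = 0:
Q_in = 0.00382 √h_ss ⇒ √h_ss = 0.00748/0.00382 = 1.9581.
h_ss = 1.9581² = 3.8342 m. (Since h₀ = 1.07 m < h_ss, the level will rise toward this value.)

3.83 m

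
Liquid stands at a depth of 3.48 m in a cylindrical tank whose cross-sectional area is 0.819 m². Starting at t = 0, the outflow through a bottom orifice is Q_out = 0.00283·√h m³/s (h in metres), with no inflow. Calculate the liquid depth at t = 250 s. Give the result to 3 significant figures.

With no inflow, A dh/dt = −0.00283 √h.
∫ h^(−1/2) dh = −(0.00283/A) ∫ dt, giving 2√h = 2√h₀ − (0.00283/A) t.
√h = √3.48 − 0.00283·250/(2·0.819) = 1.8655 − 0.43193 = 1.4335.
h = 1.4335² = 2.0551 m.

2.06 m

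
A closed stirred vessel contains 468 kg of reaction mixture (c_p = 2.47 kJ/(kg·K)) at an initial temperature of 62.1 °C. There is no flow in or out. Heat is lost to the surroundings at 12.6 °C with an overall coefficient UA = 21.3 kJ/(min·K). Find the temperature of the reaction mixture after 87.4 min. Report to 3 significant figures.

Heat balance on the well-mixed liquid: M c_p dT/dt = −UA(T − T_amb).
dT/dt = (T_ss − T)/τ with T_ss = T_amb = 12.600 °C, τ = M c_p/UA = 468·2.47/21.3 = 54.270 min.
Solution: T(t) = T_ss + (T₀ − T_ss) e^(−t/τ).
T(87.4) = 12.600 + (49.500)·0.19980 = 22.490 °C.

22.5 °C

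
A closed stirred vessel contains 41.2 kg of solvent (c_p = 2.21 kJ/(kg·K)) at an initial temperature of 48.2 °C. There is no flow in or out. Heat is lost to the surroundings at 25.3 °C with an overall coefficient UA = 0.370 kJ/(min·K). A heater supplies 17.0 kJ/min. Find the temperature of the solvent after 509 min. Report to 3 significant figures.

68.3 °C

First-law balance (no shaft work): M c_p dT/dt = −UA(T − T_amb) + Q̇.
dT/dt = (T_ss − T)/τ with T_ss = T_amb + Q̇/UA = 25.3 + 17.0/0.370 = 71.246 °C, τ = M c_p/UA = 41.2·2.21/0.370 = 246.09 min.
This is linear first-order; T(t) = T_ss + (T₀ − T_ss) e^(−t/τ).
T(509) = 71.246 + (-23.046)·0.12639 = 68.333 °C.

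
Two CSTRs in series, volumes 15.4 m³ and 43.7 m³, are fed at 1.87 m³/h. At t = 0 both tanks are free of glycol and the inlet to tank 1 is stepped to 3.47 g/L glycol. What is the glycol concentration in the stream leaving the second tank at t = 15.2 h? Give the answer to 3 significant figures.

0.972 g/L

Time constants: τᵢ = Vᵢ/Q for each well-mixed tank.
τ₁ = 15.4/1.87 = 8.2353 h; τ₂ = 43.7/1.87 = 23.369 h.
Tank 1: C₁ = C_in(1 − e^(−t/τ₁)). Tank 2 (τ₁ ≠ τ₂): C₂ = C_in[1 − (τ₁ e^(−t/τ₁) − τ₂ e^(−t/τ₂))/(τ₁ − τ₂)].
At t = 15.2: e^(−t/τ₁) = 0.15791, e^(−t/τ₂) = 0.52182.
C₂ = 3.47·[1 − (8.2353·0.15791 − 23.369·0.52182)/(-15.134)] = 3.47·0.28015 = 0.97214 g/L.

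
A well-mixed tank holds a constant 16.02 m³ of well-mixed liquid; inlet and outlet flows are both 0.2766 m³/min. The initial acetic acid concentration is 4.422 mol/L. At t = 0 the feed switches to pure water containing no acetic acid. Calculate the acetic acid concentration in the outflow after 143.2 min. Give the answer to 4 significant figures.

0.3731 mol/L

Accumulation = in − out for the solute gives V dC/dt = Q(C_in − C).
So dC/dt = (C_in − C)/τ with τ = V/Q = 16.02/0.2766 = 57.9176 min.
This is linear first-order; C(t) = C_in + (C₀ − C_in) e^(−t/τ).
C(143.2) = 0 + (4.422 − 0)·e^(−143.2/57.9176) = 0 + (4.42200)·0.0843754 = 0.373108 mol/L.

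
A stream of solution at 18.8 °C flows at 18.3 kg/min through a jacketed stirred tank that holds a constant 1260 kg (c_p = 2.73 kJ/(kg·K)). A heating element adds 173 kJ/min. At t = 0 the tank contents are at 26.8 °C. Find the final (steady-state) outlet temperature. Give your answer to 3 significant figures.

M c_p dT/dt = ṁ c_p (T_in − T) + Q̇.
At steady state dT/dt = 0 ⇒ T_ss = T_in + Q̇/(ṁ c_p) = 18.8 + 173/(18.3·2.73) = 22.263 °C.

22.3 °C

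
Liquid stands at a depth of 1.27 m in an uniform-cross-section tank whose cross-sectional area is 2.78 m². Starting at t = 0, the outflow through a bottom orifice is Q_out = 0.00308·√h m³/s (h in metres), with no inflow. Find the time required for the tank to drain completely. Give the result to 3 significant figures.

Unsteady balance on liquid volume: A dh/dt = −0.00308 √h.
Separate and integrate: 2(√h − √h₀) = −(0.00308/A) t.
Tank is empty when √h = 0: t_empty = 2A√h₀/0.00308.
t_empty = 2·2.78·√1.27/0.00308 = 5.5600·1.1269/0.00308 = 2034.4 s.

2030 s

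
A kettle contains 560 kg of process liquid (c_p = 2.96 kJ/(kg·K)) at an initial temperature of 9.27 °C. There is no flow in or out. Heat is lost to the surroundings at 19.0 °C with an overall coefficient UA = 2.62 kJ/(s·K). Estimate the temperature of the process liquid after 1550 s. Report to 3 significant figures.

18.2 °C

Unsteady energy balance on the tank contents: M c_p dT/dt = −UA(T − T_amb).
dT/dt = (T_ss − T)/τ with T_ss = T_amb = 19.000 °C, τ = M c_p/UA = 560·2.96/2.62 = 632.67 s.
Integrating: T(t) = T_ss + (T₀ − T_ss) e^(−t/τ).
T(1550) = 19.000 + (-9.7300)·0.086300 = 18.160 °C.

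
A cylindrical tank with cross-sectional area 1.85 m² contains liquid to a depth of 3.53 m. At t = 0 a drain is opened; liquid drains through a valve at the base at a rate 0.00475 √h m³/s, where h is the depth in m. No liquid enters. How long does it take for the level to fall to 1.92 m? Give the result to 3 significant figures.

384 s

With no inflow, A dh/dt = −0.00475 √h.
This is separable: 2 d(√h)/dt = −0.00475/A, so √h = √h₀ − (0.00475/(2A)) t.
t = 2A(√h₀ − √h)/0.00475 = 2·1.85·(√3.53 − √1.92)/0.00475
  = 3.7000 × (1.8788 − 1.3856) / 0.00475 = 384.17 s.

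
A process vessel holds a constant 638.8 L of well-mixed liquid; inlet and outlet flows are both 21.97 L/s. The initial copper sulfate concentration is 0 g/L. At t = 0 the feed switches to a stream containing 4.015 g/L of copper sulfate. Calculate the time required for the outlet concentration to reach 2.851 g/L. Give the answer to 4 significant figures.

36.00 s

Species balance on the tank: V dC/dt = Q(C_in − C), so τ = V/Q = 29.0760 s.
C(t) = C_in + (C₀ − C_in) e^(−t/τ). Set C = 2.851 and solve for t:
e^(−t/τ) = (C − C_in)/(C₀ − C_in) = (2.851 − 4.015)/(0 − 4.015) = 0.289913
t = −τ ln(…) = 29.0760 × 1.23817 = 36.0012 s.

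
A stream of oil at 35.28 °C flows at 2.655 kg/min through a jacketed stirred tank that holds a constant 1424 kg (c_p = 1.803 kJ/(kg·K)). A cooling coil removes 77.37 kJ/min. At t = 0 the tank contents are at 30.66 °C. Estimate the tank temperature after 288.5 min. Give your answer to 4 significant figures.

25.86 °C

M c_p dT/dt = ṁ c_p (T_in − T) − Q̇.
Rearrange: dT/dt = (T_ss − T)/τ with τ = M/ṁ = 536.347 min and T_ss = T_in − Q̇/(ṁ c_p) = 19.1174 °C.
Integrating: T(t) = T_ss + (T₀ − T_ss) e^(−t/τ).
T(288.5) = 19.1174 + (11.5426)·e^(−288.5/536.347) = 19.1174 + (11.5426)·0.583974 = 25.8580 °C.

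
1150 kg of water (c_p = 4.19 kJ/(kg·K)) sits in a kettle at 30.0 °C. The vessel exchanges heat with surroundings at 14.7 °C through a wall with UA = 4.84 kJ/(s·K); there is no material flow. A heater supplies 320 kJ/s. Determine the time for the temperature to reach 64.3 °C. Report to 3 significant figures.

1120 s

Lumped-capacitance energy balance: M c_p dT/dt = UA(T_amb − T) + Q̇.
τ = M c_p/UA = 995.56 s; T_ss = T_amb + Q̇/UA = 14.7 + 320/4.84 = 80.816 °C.
T(t) = T_ss + (T₀ − T_ss)e^(−t/τ); set T = 64.3:
t = −τ ln[(T − T_ss)/(T₀ − T_ss)] = −995.56 · ln(0.32501) = 1118.9 s.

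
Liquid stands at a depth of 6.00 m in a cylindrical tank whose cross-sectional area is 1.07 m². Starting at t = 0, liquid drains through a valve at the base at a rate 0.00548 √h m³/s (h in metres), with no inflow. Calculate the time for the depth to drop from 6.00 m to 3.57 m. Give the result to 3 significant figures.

A dh/dt = −Q_out = −0.00548 √h.
Separate and integrate: 2(√h − √h₀) = −(0.00548/A) t.
t = 2A(√h₀ − √h)/0.00548 = 2·1.07·(√6.00 − √3.57)/0.00548
  = 2.1400 × (2.4495 − 1.8894) / 0.00548 = 218.70 s.

219 s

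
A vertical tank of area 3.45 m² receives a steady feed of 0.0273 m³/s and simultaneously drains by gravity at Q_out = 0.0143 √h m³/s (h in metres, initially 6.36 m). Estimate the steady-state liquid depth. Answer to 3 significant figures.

3.64 m

Volume balance on the tank: A dh/dt = Q_in − 0.0143 √h. At steady state dh/dt = 0:
Q_in = 0.0143 √h_ss ⇒ √h_ss = 0.0273/0.0143 = 1.9091.
h_ss = 1.9091² = 3.6446 m. (Since h₀ = 6.36 m > h_ss, the level will fall toward this value.)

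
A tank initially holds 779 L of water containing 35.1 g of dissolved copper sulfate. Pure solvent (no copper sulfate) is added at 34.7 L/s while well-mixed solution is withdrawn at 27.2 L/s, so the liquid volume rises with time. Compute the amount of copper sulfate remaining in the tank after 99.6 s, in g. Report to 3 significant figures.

Let m(t) be the amount of copper sulfate. Volume: V(t) = V₀ + (Q_in − Q_out) t = 779 + 7.5000 t; V(99.6) = 1526.0 L.
Species balance (pure solvent in): dm/dt = −Q_out · m/V(t).
Separate: dm/m = −Q_out dt/V(t) ⇒ ln(m/m₀) = −(Q_out/(Q_in−Q_out)) ln(V/V₀).
m = m₀ (V₀/V)^(Q_out/(Q_in−Q_out)) = 35.1 × (779/1526.0)^(3.6267) = 3.0638 g.

3.06 g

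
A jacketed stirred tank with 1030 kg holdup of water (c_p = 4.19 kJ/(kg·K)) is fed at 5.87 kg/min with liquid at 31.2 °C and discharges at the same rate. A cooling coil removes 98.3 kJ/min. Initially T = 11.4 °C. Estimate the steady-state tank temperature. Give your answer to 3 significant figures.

Heat balance on the well-mixed liquid: M c_p dT/dt = ṁ c_p (T_in − T) − 98.3.
At steady state dT/dt = 0 ⇒ T_ss = T_in − Q̇/(ṁ c_p) = 31.2 − 98.3/(5.87·4.19) = 27.203 °C.

27.2 °C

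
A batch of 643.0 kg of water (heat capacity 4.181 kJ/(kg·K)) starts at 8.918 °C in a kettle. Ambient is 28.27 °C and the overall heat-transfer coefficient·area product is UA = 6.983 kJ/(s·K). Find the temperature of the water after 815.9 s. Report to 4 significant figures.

25.95 °C

Unsteady energy balance on the tank contents: M c_p dT/dt = −UA(T − T_amb).
dT/dt = (T_ss − T)/τ with T_ss = T_amb = 28.2700 °C, τ = M c_p/UA = 643.0·4.181/6.983 = 384.990 s.
Integrating: T(t) = T_ss + (T₀ − T_ss) e^(−t/τ).
T(815.9) = 28.2700 + (-19.3520)·0.120118 = 25.9455 °C.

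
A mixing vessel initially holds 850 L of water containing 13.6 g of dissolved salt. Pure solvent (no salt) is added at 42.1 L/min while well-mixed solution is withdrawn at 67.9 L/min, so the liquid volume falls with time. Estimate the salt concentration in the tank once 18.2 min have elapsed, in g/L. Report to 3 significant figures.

Total volume: dV/dt = Q_in − Q_out = -25.800 L/min, so V(t) = 850 − 25.800 t and V(18.2) = 380.44 L.
Solute balance: dm/dt = 0 − Q_out C = −Q_out m/V(t).
dm/m = −Q_out dt/(V₀ − 25.800 t); integrating gives ln(m/m₀) = −(Q_out/(Q_in−Q_out)) ln(V/V₀).
m = m₀ (V₀/V)^(Q_out/(Q_in−Q_out)) = 13.6 × (850/380.44)^(-2.6318) = 1.6394 g.
C = m/V = 1.6394/380.44 = 0.0043093 g/L.

0.00431 g/L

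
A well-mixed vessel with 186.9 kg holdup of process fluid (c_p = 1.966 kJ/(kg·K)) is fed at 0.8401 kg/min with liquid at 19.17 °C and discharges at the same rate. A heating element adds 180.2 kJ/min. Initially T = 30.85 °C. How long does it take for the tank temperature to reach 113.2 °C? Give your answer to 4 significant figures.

415.2 min

M c_p dT/dt = ṁ c_p (T_in − T) + Q̇.
τ = M/ṁ = 222.474 min; T_ss = T_in + Q̇/(ṁ c_p) = 128.274 °C.
T(t) = T_ss + (T₀ − T_ss) e^(−t/τ). Set T = 113.2:
e^(−t/τ) = (113.2 − 128.274)/(30.85 − 128.274) = 0.154725
t = −222.474 · ln(0.154725) = 415.159 min.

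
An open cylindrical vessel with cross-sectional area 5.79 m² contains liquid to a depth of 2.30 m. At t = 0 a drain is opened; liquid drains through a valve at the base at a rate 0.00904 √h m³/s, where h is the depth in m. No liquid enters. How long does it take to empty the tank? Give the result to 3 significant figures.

1940 s

A dh/dt = −Q_out = −0.00904 √h.
∫ h^(−1/2) dh = −(0.00904/A) ∫ dt, giving 2√h = 2√h₀ − (0.00904/A) t.
Set h = 0: 2√h₀ = (0.00904/A) t_empty ⇒ t_empty = 2A√h₀/0.00904.
t_empty = 2·5.79·√2.30/0.00904 = 11.580·1.5166/0.00904 = 1942.7 s.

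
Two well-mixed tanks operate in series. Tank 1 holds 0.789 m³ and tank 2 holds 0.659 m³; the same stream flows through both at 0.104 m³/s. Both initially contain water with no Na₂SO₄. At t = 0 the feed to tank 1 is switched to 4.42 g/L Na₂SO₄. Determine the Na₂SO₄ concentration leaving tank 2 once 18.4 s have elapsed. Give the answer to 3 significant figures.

Time constants: τᵢ = Vᵢ/Q for each well-mixed tank.
τ₁ = 0.789/0.104 = 7.5865 s; τ₂ = 0.659/0.104 = 6.3365 s.
Solving the cascade with C₁(0)=C₂(0)=0 gives C₂(t) = C_in[1 − (τ₁ e^(−t/τ₁) − τ₂ e^(−t/τ₂))/(τ₁ − τ₂)].
At t = 18.4: e^(−t/τ₁) = 0.088447, e^(−t/τ₂) = 0.054815.
C₂ = 4.42·[1 − (7.5865·0.088447 − 6.3365·0.054815)/(1.2500)] = 4.42·0.74106 = 3.2755 g/L.

3.28 g/L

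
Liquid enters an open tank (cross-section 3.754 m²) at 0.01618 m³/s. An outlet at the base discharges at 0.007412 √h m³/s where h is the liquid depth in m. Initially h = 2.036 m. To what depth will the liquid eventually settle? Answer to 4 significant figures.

4.765 m

A dh/dt = Q_in − 0.007412 √h. Steady state requires inflow = outflow:
Q_in = 0.007412 √h_ss ⇒ √h_ss = 0.01618/0.007412 = 2.18295.
h_ss = 2.18295² = 4.76526 m. (Since h₀ = 2.036 m < h_ss, the level will rise toward this value.)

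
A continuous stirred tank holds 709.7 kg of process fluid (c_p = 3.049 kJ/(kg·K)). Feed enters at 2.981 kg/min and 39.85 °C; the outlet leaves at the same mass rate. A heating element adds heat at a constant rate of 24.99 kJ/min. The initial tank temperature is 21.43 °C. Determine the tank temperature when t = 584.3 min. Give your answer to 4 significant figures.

40.78 °C

Heat balance on the well-mixed liquid: M c_p dT/dt = ṁ c_p (T_in − T) + 24.99.
Rearrange: dT/dt = (T_ss − T)/τ with τ = M/ṁ = 238.074 min and T_ss = T_in + Q̇/(ṁ c_p) = 42.5995 °C.
Integrating: T(t) = T_ss + (T₀ − T_ss) e^(−t/τ).
T(584.3) = 42.5995 + (-21.1695)·e^(−584.3/238.074) = 42.5995 + (-21.1695)·0.0859255 = 40.7805 °C.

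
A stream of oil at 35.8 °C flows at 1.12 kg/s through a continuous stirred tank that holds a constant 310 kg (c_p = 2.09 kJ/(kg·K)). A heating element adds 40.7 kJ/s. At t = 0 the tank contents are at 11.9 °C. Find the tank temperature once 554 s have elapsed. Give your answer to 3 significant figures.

47.6 °C

Energy balance: M c_p dT/dt = ṁ c_p (T_in − T) + 40.7.
Rearrange: dT/dt = (T_ss − T)/τ with τ = M/ṁ = 276.79 s and T_ss = T_in + Q̇/(ṁ c_p) = 53.187 °C.
Integrating: T(t) = T_ss + (T₀ − T_ss) e^(−t/τ).
T(554) = 53.187 + (-41.287)·e^(−554/276.79) = 53.187 + (-41.287)·0.13513 = 47.608 °C.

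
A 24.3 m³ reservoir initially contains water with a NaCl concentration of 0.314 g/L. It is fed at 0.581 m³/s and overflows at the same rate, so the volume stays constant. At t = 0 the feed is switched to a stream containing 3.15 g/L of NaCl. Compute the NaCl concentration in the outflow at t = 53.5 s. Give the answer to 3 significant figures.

Transient balance on the dissolved component: V dC/dt = Q(C_in − C).
Rewrite as dC/dt + C/τ = C_in/τ, τ = V/Q = 41.824 s.
Solution: C(t) = C_in + (C₀ − C_in) e^(−t/τ).
C(53.5) = 3.15 + (0.314 − 3.15)·e^(−53.5/41.824) = 3.15 + (-2.8360)·0.27827 = 2.3608 g/L.

2.36 g/L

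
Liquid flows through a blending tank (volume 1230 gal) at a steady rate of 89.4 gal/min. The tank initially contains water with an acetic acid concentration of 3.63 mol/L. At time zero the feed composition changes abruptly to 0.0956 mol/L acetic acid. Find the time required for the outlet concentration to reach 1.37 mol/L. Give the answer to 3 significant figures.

14.0 min

Transient balance on the dissolved component: V dC/dt = Q(C_in − C), so τ = V/Q = 13.758 min.
C(t) = C_in + (C₀ − C_in) e^(−t/τ). Set C = 1.37 and solve for t:
e^(−t/τ) = (C − C_in)/(C₀ − C_in) = (1.37 − 0.0956)/(3.63 − 0.0956) = 0.36057
t = −τ ln(…) = 13.758 × 1.0201 = 14.034 min.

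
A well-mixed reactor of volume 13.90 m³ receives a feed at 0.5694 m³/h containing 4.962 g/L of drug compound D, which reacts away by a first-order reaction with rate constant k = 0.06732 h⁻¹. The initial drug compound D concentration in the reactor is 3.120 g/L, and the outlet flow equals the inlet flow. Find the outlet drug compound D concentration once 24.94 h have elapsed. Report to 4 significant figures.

1.961 g/L

V dC/dt = Q(C_in − C) − k V C.
This is linear with rate a = Q/V + k = 0.108284 h⁻¹.
C_ss = Q C_in/(Q + kV) = 1.87713 g/L; C(t) = C_ss + (C₀ − C_ss) e^(−a t).
C(24.94) = 1.87713 + (1.24287)·e^(−0.108284·24.94) = 1.87713 + (1.24287)·0.0671650 = 1.96061 g/L.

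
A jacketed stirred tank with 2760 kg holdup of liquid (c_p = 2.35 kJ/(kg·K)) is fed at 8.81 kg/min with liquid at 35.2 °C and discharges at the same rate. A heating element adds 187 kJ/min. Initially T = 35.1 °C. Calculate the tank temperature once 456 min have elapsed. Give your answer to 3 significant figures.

42.1 °C

M c_p dT/dt = ṁ c_p (T_in − T) + Q̇.
τ = M/ṁ = 313.28 min; T_ss = T_in + Q̇/(ṁ c_p) = 35.2 + 187/(8.81·2.35) = 44.232 °C.
T approaches T_ss exponentially: T(t) = T_ss + (T₀ − T_ss) e^(−t/τ).
T(456) = 44.232 + (-9.1323)·e^(−456/313.28) = 44.232 + (-9.1323)·0.23327 = 42.102 °C.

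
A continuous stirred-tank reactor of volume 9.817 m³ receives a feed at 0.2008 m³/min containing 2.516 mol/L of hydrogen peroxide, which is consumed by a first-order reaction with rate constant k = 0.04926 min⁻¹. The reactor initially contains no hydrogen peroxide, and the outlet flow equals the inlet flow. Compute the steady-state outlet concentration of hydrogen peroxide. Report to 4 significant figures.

V dC/dt = Q(C_in − C) − k V C.
At steady state: 0 = Q C_in − (Q + kV) C_ss, so C_ss = Q C_in/(Q + kV).
C_ss = 0.2008·2.516/(0.2008 + 0.04926·9.817) = 0.505213/0.684385 = 0.738199 mol/L.

0.7382 mol/L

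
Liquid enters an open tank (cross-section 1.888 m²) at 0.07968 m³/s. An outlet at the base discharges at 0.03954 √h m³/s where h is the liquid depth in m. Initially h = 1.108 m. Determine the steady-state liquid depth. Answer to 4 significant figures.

4.061 m

Level balance: A dh/dt = 0.07968 − 0.03954 √h. Setting dh/dt = 0:
Q_in = 0.03954 √h_ss ⇒ √h_ss = 0.07968/0.03954 = 2.01517.
h_ss = 2.01517² = 4.06093 m. (Since h₀ = 1.108 m < h_ss, the level will rise toward this value.)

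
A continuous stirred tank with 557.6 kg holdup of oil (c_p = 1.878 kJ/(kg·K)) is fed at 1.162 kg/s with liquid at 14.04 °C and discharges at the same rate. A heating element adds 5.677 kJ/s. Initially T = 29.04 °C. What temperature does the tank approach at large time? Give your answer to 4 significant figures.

16.64 °C

M c_p dT/dt = ṁ c_p (T_in − T) + Q̇.
At steady state dT/dt = 0 ⇒ T_ss = T_in + Q̇/(ṁ c_p) = 14.04 + 5.677/(1.162·1.878) = 16.6415 °C.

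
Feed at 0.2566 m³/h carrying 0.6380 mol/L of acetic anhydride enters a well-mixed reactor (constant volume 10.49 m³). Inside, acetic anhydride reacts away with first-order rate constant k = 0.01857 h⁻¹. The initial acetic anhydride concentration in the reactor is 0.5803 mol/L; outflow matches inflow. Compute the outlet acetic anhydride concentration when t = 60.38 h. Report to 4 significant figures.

Accumulation = in − out − consumed: V dC/dt = Q C_in − Q C − k V C.
dC/dt = (Q/V) C_in − (Q/V + k) C; effective rate a = Q/V + k = 0.0244614 + 0.01857 = 0.0430314 h⁻¹.
C_ss = Q C_in/(Q + kV) = 0.362674 mol/L; C(t) = C_ss + (C₀ − C_ss) e^(−a t).
C(60.38) = 0.362674 + (0.217626)·e^(−0.0430314·60.38) = 0.362674 + (0.217626)·0.0744048 = 0.378866 mol/L.

0.3789 mol/L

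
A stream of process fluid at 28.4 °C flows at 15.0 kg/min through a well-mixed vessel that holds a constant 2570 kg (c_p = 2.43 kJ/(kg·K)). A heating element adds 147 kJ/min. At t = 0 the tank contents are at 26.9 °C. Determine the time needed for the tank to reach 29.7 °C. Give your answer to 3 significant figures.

M c_p dT/dt = ṁ c_p (T_in − T) + Q̇.
τ = M/ṁ = 171.33 min; T_ss = T_in + Q̇/(ṁ c_p) = 32.433 °C.
T(t) = T_ss + (T₀ − T_ss) e^(−t/τ). Set T = 29.7:
e^(−t/τ) = (29.7 − 32.433)/(26.9 − 32.433) = 0.49394
t = −171.33 · ln(0.49394) = 120.85 min.

121 min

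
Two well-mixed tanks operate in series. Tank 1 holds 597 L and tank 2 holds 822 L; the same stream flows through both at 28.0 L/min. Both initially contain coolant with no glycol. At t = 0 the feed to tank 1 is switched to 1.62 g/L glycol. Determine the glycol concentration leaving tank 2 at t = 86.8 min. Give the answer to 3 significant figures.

Species balance on tank i: dCᵢ/dt = (Cᵢ₋₁ − Cᵢ)/τᵢ with τᵢ = Vᵢ/Q.
τ₁ = 597/28.0 = 21.321 min; τ₂ = 822/28.0 = 29.357 min.
Solving the cascade with C₁(0)=C₂(0)=0 gives C₂(t) = C_in[1 − (τ₁ e^(−t/τ₁) − τ₂ e^(−t/τ₂))/(τ₁ − τ₂)].
At t = 86.8: e^(−t/τ₁) = 0.017060, e^(−t/τ₂) = 0.051991.
C₂ = 1.62·[1 − (21.321·0.017060 − 29.357·0.051991)/(-8.0357)] = 1.62·0.85533 = 1.3856 g/L.

1.39 g/L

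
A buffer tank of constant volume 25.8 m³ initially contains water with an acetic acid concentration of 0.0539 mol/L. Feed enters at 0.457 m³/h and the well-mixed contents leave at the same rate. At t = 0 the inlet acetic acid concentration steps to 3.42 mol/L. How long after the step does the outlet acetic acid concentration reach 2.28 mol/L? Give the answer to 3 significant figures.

Species balance on the tank: V dC/dt = Q(C_in − C), so τ = V/Q = 56.455 h.
C(t) = C_in + (C₀ − C_in) e^(−t/τ). Set C = 2.28 and solve for t:
e^(−t/τ) = (C − C_in)/(C₀ − C_in) = (2.28 − 3.42)/(0.0539 − 3.42) = 0.33867
t = −τ ln(…) = 56.455 × 1.0827 = 61.125 h.

61.1 h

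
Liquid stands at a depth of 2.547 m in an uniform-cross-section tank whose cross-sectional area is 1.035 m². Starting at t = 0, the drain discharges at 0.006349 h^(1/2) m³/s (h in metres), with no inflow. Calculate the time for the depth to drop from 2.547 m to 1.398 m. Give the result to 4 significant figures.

A dh/dt = −Q_out = −0.006349 √h.
∫ h^(−1/2) dh = −(0.006349/A) ∫ dt, giving 2√h = 2√h₀ − (0.006349/A) t.
t = 2A(√h₀ − √h)/0.006349 = 2·1.035·(√2.547 − √1.398)/0.006349
  = 2.07000 × (1.59593 − 1.18237) / 0.006349 = 134.836 s.

134.8 s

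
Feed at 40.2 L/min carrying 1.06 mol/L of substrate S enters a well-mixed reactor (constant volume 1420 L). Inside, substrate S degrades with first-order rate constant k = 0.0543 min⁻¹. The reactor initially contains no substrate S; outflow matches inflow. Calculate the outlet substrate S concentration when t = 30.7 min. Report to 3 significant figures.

Species balance: V dC/dt = Q C_in − Q C − k V C.
dC/dt = (Q/V) C_in − (Q/V + k) C; effective rate a = Q/V + k = 0.028310 + 0.0543 = 0.082610 min⁻¹.
C_ss = Q C_in/(Q + kV) = 0.36326 mol/L; C(t) = C_ss + (C₀ − C_ss) e^(−a t).
C(30.7) = 0.36326 + (-0.36326)·e^(−0.082610·30.7) = 0.36326 + (-0.36326)·0.079173 = 0.33450 mol/L.

0.334 mol/L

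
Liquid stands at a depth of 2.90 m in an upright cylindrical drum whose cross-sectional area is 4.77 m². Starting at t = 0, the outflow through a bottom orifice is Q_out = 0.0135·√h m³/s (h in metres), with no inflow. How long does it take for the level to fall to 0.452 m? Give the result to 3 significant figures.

728 s

Accumulation of liquid (constant cross-section A): A dh/dt = −0.0135 √h.
This is separable: 2 d(√h)/dt = −0.0135/A, so √h = √h₀ − (0.0135/(2A)) t.
t = 2A(√h₀ − √h)/0.0135 = 2·4.77·(√2.90 − √0.452)/0.0135
  = 9.5400 × (1.7029 − 0.67231) / 0.0135 = 728.31 s.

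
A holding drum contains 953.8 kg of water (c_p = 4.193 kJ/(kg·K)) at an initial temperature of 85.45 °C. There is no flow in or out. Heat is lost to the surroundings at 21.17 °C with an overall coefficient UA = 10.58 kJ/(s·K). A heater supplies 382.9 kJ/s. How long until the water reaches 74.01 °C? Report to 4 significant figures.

197.7 s

Lumped-capacitance energy balance: M c_p dT/dt = UA(T_amb − T) + Q̇.
τ = M c_p/UA = 378.004 s; T_ss = T_amb + Q̇/UA = 21.17 + 382.9/10.58 = 57.3609 °C.
T(t) = T_ss + (T₀ − T_ss)e^(−t/τ); set T = 74.01:
t = −τ ln[(T − T_ss)/(T₀ − T_ss)] = −378.004 · ln(0.592724) = 197.706 s.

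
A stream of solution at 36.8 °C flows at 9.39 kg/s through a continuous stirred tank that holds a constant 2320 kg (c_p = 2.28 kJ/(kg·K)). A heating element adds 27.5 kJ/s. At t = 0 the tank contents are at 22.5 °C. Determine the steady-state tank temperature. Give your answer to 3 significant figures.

38.1 °C

M c_p dT/dt = ṁ c_p (T_in − T) + Q̇.
At steady state dT/dt = 0 ⇒ T_ss = T_in + Q̇/(ṁ c_p) = 36.8 + 27.5/(9.39·2.28) = 38.084 °C.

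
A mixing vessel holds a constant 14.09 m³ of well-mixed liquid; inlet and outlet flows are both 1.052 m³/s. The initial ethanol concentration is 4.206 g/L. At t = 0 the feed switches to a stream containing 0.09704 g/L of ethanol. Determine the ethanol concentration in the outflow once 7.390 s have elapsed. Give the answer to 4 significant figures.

2.464 g/L

Transient balance on the dissolved component: V dC/dt = Q(C_in − C).
Rewrite as dC/dt + C/τ = C_in/τ, τ = V/Q = 13.3935 s.
Solution: C(t) = C_in + (C₀ − C_in) e^(−t/τ).
C(7.390) = 0.09704 + (4.206 − 0.09704)·e^(−7.390/13.3935) = 0.09704 + (4.10896)·0.575936 = 2.46354 g/L.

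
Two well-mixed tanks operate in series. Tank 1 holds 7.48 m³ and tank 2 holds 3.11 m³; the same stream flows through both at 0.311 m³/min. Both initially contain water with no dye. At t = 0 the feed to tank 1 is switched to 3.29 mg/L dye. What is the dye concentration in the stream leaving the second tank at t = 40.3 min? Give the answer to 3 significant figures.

2.28 mg/L

Each tank obeys Vᵢ dCᵢ/dt = Q(Cᵢ₋₁ − Cᵢ), so τᵢ = Vᵢ/Q.
τ₁ = 7.48/0.311 = 24.051 min; τ₂ = 3.11/0.311 = 10.000 min.
Tank 1: C₁ = C_in(1 − e^(−t/τ₁)). Tank 2 (τ₁ ≠ τ₂): C₂ = C_in[1 − (τ₁ e^(−t/τ₁) − τ₂ e^(−t/τ₂))/(τ₁ − τ₂)].
At t = 40.3: e^(−t/τ₁) = 0.18720, e^(−t/τ₂) = 0.017774.
C₂ = 3.29·[1 − (24.051·0.18720 − 10.000·0.017774)/(14.051)] = 3.29·0.69222 = 2.2774 mg/L.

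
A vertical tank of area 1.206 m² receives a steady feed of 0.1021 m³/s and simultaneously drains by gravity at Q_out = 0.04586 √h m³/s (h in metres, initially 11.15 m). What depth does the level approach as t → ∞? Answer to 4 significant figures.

4.957 m

Level balance: A dh/dt = 0.1021 − 0.04586 √h. Setting dh/dt = 0:
Q_in = 0.04586 √h_ss ⇒ √h_ss = 0.1021/0.04586 = 2.22634.
h_ss = 2.22634² = 4.95659 m. (Since h₀ = 11.15 m > h_ss, the level will fall toward this value.)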